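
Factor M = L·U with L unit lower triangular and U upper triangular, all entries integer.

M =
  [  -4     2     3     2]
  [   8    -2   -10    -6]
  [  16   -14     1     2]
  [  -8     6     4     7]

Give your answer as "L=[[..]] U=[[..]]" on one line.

  row1 -= -2·row0 → [0,2,-4,-2]
  row2 -= -4·row0 → [0,-6,13,10]
  row3 -= 2·row0 → [0,2,-2,3]
  row2 -= -3·row1 → [0,0,1,4]
  row3 -= 1·row1 → [0,0,2,5]
  row3 -= 2·row2 → [0,0,0,-3]

L=[[1,0,0,0],[-2,1,0,0],[-4,-3,1,0],[2,1,2,1]] U=[[-4,2,3,2],[0,2,-4,-2],[0,0,1,4],[0,0,0,-3]]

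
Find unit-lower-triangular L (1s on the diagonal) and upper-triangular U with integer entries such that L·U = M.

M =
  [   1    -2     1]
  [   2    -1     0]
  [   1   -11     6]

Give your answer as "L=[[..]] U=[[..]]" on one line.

L=[[1,0,0],[2,1,0],[1,-3,1]] U=[[1,-2,1],[0,3,-2],[0,0,-1]]

  R1 -= 2·R0 → [0,3,-2]
  R2 -= 1·R0 → [0,-9,5]
  R2 -= -3·R1 → [0,0,-1]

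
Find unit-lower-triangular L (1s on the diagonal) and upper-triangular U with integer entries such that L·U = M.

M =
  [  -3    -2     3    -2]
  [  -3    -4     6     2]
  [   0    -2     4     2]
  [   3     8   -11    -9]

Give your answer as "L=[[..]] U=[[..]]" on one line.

  R1 -= 1·R0 → [0,-2,3,4]
  R2 -= 0·R0 → [0,-2,4,2]
  R3 -= -1·R0 → [0,6,-8,-11]
  R2 -= 1·R1 → [0,0,1,-2]
  R3 -= -3·R1 → [0,0,1,1]
  R3 -= 1·R2 → [0,0,0,3]

L=[[1,0,0,0],[1,1,0,0],[0,1,1,0],[-1,-3,1,1]] U=[[-3,-2,3,-2],[0,-2,3,4],[0,0,1,-2],[0,0,0,3]]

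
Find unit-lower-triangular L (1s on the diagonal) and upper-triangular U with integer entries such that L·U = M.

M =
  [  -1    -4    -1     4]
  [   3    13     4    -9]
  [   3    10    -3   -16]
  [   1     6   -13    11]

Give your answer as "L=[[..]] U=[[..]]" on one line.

L=[[1,0,0,0],[-3,1,0,0],[-3,-2,1,0],[-1,2,4,1]] U=[[-1,-4,-1,4],[0,1,1,3],[0,0,-4,2],[0,0,0,1]]

  R1 -= -3·R0 → [0,1,1,3]
  R2 -= -3·R0 → [0,-2,-6,-4]
  R3 -= -1·R0 → [0,2,-14,15]
  R2 -= -2·R1 → [0,0,-4,2]
  R3 -= 2·R1 → [0,0,-16,9]
  R3 -= 4·R2 → [0,0,0,1]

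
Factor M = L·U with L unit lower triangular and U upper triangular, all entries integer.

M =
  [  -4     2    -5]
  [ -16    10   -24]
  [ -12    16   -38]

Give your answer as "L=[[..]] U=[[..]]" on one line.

  row1 -= 4·row0 → [0,2,-4]
  row2 -= 3·row0 → [0,10,-23]
  row2 -= 5·row1 → [0,0,-3]

L=[[1,0,0],[4,1,0],[3,5,1]] U=[[-4,2,-5],[0,2,-4],[0,0,-3]]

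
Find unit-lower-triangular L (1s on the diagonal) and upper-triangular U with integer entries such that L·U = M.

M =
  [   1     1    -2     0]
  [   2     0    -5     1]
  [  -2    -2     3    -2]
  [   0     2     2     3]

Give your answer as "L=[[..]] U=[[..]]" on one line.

L=[[1,0,0,0],[2,1,0,0],[-2,0,1,0],[0,-1,-1,1]] U=[[1,1,-2,0],[0,-2,-1,1],[0,0,-1,-2],[0,0,0,2]]

  R1 -= 2·R0 → [0,-2,-1,1]
  R2 -= -2·R0 → [0,0,-1,-2]
  R3 -= 0·R0 → [0,2,2,3]
  R2 -= 0·R1 → [0,0,-1,-2]
  R3 -= -1·R1 → [0,0,1,4]
  R3 -= -1·R2 → [0,0,0,2]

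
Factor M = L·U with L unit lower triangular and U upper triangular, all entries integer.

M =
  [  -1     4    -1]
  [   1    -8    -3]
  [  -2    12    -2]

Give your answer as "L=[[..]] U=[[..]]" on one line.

  r1 -= -1·r0 → [0,-4,-4]
  r2 -= 2·r0 → [0,4,0]
  r2 -= -1·r1 → [0,0,-4]

L=[[1,0,0],[-1,1,0],[2,-1,1]] U=[[-1,4,-1],[0,-4,-4],[0,0,-4]]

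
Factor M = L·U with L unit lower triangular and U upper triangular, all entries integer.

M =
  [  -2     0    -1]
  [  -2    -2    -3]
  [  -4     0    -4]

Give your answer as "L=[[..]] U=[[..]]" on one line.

  row1 -= 1·row0 → [0,-2,-2]
  row2 -= 2·row0 → [0,0,-2]
  row2 -= 0·row1 → [0,0,-2]

L=[[1,0,0],[1,1,0],[2,0,1]] U=[[-2,0,-1],[0,-2,-2],[0,0,-2]]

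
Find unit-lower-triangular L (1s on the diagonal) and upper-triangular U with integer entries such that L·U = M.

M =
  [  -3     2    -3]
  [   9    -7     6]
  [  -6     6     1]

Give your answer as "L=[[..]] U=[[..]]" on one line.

L=[[1,0,0],[-3,1,0],[2,-2,1]] U=[[-3,2,-3],[0,-1,-3],[0,0,1]]

  R1 -= -3·R0 → [0,-1,-3]
  R2 -= 2·R0 → [0,2,7]
  R2 -= -2·R1 → [0,0,1]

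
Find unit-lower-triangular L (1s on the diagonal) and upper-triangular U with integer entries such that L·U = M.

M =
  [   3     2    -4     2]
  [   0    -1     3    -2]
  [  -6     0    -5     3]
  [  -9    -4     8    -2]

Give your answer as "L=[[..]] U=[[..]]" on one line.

L=[[1,0,0,0],[0,1,0,0],[-2,-4,1,0],[-3,-2,-2,1]] U=[[3,2,-4,2],[0,-1,3,-2],[0,0,-1,-1],[0,0,0,-2]]

  R1 -= 0·R0 → [0,-1,3,-2]
  R2 -= -2·R0 → [0,4,-13,7]
  R3 -= -3·R0 → [0,2,-4,4]
  R2 -= -4·R1 → [0,0,-1,-1]
  R3 -= -2·R1 → [0,0,2,0]
  R3 -= -2·R2 → [0,0,0,-2]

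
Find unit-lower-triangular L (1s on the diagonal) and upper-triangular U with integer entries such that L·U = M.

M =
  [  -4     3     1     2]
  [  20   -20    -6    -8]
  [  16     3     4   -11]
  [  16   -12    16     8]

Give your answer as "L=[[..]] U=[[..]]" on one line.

  R1 -= -5·R0 → [0,-5,-1,2]
  R2 -= -4·R0 → [0,15,8,-3]
  R3 -= -4·R0 → [0,0,20,16]
  R2 -= -3·R1 → [0,0,5,3]
  R3 -= 0·R1 → [0,0,20,16]
  R3 -= 4·R2 → [0,0,0,4]

L=[[1,0,0,0],[-5,1,0,0],[-4,-3,1,0],[-4,0,4,1]] U=[[-4,3,1,2],[0,-5,-1,2],[0,0,5,3],[0,0,0,4]]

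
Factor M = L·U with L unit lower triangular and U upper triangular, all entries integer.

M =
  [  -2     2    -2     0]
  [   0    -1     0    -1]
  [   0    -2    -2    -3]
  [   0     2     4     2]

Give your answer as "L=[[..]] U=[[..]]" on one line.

L=[[1,0,0,0],[0,1,0,0],[0,2,1,0],[0,-2,-2,1]] U=[[-2,2,-2,0],[0,-1,0,-1],[0,0,-2,-1],[0,0,0,-2]]

  r1 -= 0·r0 → [0,-1,0,-1]
  r2 -= 0·r0 → [0,-2,-2,-3]
  r3 -= 0·r0 → [0,2,4,2]
  r2 -= 2·r1 → [0,0,-2,-1]
  r3 -= -2·r1 → [0,0,4,0]
  r3 -= -2·r2 → [0,0,0,-2]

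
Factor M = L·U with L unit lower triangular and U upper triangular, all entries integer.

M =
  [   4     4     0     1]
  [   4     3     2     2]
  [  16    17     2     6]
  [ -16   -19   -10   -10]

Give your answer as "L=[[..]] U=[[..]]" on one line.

L=[[1,0,0,0],[1,1,0,0],[4,-1,1,0],[-4,3,-4,1]] U=[[4,4,0,1],[0,-1,2,1],[0,0,4,3],[0,0,0,3]]

  row1 -= 1·row0 → [0,-1,2,1]
  row2 -= 4·row0 → [0,1,2,2]
  row3 -= -4·row0 → [0,-3,-10,-6]
  row2 -= -1·row1 → [0,0,4,3]
  row3 -= 3·row1 → [0,0,-16,-9]
  row3 -= -4·row2 → [0,0,0,3]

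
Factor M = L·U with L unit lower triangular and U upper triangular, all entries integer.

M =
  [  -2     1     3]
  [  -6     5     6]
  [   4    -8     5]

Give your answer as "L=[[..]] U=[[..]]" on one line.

  row1 -= 3·row0 → [0,2,-3]
  row2 -= -2·row0 → [0,-6,11]
  row2 -= -3·row1 → [0,0,2]

L=[[1,0,0],[3,1,0],[-2,-3,1]] U=[[-2,1,3],[0,2,-3],[0,0,2]]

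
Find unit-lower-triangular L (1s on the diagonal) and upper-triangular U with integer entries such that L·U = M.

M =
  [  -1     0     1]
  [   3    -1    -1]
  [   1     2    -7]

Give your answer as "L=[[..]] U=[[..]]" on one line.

L=[[1,0,0],[-3,1,0],[-1,-2,1]] U=[[-1,0,1],[0,-1,2],[0,0,-2]]

  row1 -= -3·row0 → [0,-1,2]
  row2 -= -1·row0 → [0,2,-6]
  row2 -= -2·row1 → [0,0,-2]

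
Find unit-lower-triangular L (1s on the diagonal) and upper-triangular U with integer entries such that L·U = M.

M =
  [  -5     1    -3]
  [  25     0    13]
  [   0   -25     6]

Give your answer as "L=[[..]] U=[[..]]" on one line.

L=[[1,0,0],[-5,1,0],[0,-5,1]] U=[[-5,1,-3],[0,5,-2],[0,0,-4]]

  row1 -= -5·row0 → [0,5,-2]
  row2 -= 0·row0 → [0,-25,6]
  row2 -= -5·row1 → [0,0,-4]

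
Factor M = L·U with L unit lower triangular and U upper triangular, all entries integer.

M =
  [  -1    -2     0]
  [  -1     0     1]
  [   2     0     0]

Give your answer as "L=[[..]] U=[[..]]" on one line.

  R1 -= 1·R0 → [0,2,1]
  R2 -= -2·R0 → [0,-4,0]
  R2 -= -2·R1 → [0,0,2]

L=[[1,0,0],[1,1,0],[-2,-2,1]] U=[[-1,-2,0],[0,2,1],[0,0,2]]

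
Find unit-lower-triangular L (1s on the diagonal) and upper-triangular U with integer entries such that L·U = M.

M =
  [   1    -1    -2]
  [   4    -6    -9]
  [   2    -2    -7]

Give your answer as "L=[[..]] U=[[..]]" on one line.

L=[[1,0,0],[4,1,0],[2,0,1]] U=[[1,-1,-2],[0,-2,-1],[0,0,-3]]

  r1 -= 4·r0 → [0,-2,-1]
  r2 -= 2·r0 → [0,0,-3]
  r2 -= 0·r1 → [0,0,-3]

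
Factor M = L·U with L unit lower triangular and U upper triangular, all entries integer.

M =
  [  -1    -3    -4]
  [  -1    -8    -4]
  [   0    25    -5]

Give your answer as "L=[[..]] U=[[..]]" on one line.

L=[[1,0,0],[1,1,0],[0,-5,1]] U=[[-1,-3,-4],[0,-5,0],[0,0,-5]]

  r1 -= 1·r0 → [0,-5,0]
  r2 -= 0·r0 → [0,25,-5]
  r2 -= -5·r1 → [0,0,-5]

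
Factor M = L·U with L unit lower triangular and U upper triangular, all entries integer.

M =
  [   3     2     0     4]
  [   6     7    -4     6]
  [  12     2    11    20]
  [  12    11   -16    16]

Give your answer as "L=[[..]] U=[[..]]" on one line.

  r1 -= 2·r0 → [0,3,-4,-2]
  r2 -= 4·r0 → [0,-6,11,4]
  r3 -= 4·r0 → [0,3,-16,0]
  r2 -= -2·r1 → [0,0,3,0]
  r3 -= 1·r1 → [0,0,-12,2]
  r3 -= -4·r2 → [0,0,0,2]

L=[[1,0,0,0],[2,1,0,0],[4,-2,1,0],[4,1,-4,1]] U=[[3,2,0,4],[0,3,-4,-2],[0,0,3,0],[0,0,0,2]]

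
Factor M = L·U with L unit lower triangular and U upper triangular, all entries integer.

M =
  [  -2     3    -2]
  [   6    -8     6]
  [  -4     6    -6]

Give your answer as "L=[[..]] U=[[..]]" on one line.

  r1 -= -3·r0 → [0,1,0]
  r2 -= 2·r0 → [0,0,-2]
  r2 -= 0·r1 → [0,0,-2]

L=[[1,0,0],[-3,1,0],[2,0,1]] U=[[-2,3,-2],[0,1,0],[0,0,-2]]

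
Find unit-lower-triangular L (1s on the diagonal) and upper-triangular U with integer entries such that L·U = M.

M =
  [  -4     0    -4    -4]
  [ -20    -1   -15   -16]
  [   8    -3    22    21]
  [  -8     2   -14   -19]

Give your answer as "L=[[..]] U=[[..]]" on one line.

  row1 -= 5·row0 → [0,-1,5,4]
  row2 -= -2·row0 → [0,-3,14,13]
  row3 -= 2·row0 → [0,2,-6,-11]
  row2 -= 3·row1 → [0,0,-1,1]
  row3 -= -2·row1 → [0,0,4,-3]
  row3 -= -4·row2 → [0,0,0,1]

L=[[1,0,0,0],[5,1,0,0],[-2,3,1,0],[2,-2,-4,1]] U=[[-4,0,-4,-4],[0,-1,5,4],[0,0,-1,1],[0,0,0,1]]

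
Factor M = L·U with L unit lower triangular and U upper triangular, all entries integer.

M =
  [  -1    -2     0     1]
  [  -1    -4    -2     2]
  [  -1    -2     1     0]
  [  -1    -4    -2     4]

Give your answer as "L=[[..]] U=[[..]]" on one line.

L=[[1,0,0,0],[1,1,0,0],[1,0,1,0],[1,1,0,1]] U=[[-1,-2,0,1],[0,-2,-2,1],[0,0,1,-1],[0,0,0,2]]

  R1 -= 1·R0 → [0,-2,-2,1]
  R2 -= 1·R0 → [0,0,1,-1]
  R3 -= 1·R0 → [0,-2,-2,3]
  R2 -= 0·R1 → [0,0,1,-1]
  R3 -= 1·R1 → [0,0,0,2]
  R3 -= 0·R2 → [0,0,0,2]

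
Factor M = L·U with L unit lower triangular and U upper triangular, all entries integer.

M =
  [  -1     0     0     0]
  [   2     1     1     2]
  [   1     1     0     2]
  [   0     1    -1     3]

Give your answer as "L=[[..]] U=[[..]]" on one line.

L=[[1,0,0,0],[-2,1,0,0],[-1,1,1,0],[0,1,2,1]] U=[[-1,0,0,0],[0,1,1,2],[0,0,-1,0],[0,0,0,1]]

  R1 -= -2·R0 → [0,1,1,2]
  R2 -= -1·R0 → [0,1,0,2]
  R3 -= 0·R0 → [0,1,-1,3]
  R2 -= 1·R1 → [0,0,-1,0]
  R3 -= 1·R1 → [0,0,-2,1]
  R3 -= 2·R2 → [0,0,0,1]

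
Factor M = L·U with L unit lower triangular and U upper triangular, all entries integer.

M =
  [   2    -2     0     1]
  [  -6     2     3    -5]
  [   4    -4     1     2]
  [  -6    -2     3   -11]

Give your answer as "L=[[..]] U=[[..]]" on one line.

L=[[1,0,0,0],[-3,1,0,0],[2,0,1,0],[-3,2,-3,1]] U=[[2,-2,0,1],[0,-4,3,-2],[0,0,1,0],[0,0,0,-4]]

  row1 -= -3·row0 → [0,-4,3,-2]
  row2 -= 2·row0 → [0,0,1,0]
  row3 -= -3·row0 → [0,-8,3,-8]
  row2 -= 0·row1 → [0,0,1,0]
  row3 -= 2·row1 → [0,0,-3,-4]
  row3 -= -3·row2 → [0,0,0,-4]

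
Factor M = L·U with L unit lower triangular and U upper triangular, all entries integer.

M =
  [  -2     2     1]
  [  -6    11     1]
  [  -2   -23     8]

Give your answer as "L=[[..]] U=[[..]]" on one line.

  row1 -= 3·row0 → [0,5,-2]
  row2 -= 1·row0 → [0,-25,7]
  row2 -= -5·row1 → [0,0,-3]

L=[[1,0,0],[3,1,0],[1,-5,1]] U=[[-2,2,1],[0,5,-2],[0,0,-3]]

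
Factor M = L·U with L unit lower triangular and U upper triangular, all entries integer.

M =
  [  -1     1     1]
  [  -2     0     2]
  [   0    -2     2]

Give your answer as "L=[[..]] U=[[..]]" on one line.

L=[[1,0,0],[2,1,0],[0,1,1]] U=[[-1,1,1],[0,-2,0],[0,0,2]]

  R1 -= 2·R0 → [0,-2,0]
  R2 -= 0·R0 → [0,-2,2]
  R2 -= 1·R1 → [0,0,2]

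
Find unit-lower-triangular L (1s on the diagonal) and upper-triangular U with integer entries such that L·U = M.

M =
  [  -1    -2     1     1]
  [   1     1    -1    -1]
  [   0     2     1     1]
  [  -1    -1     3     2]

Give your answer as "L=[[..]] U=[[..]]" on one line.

L=[[1,0,0,0],[-1,1,0,0],[0,-2,1,0],[1,-1,2,1]] U=[[-1,-2,1,1],[0,-1,0,0],[0,0,1,1],[0,0,0,-1]]

  row1 -= -1·row0 → [0,-1,0,0]
  row2 -= 0·row0 → [0,2,1,1]
  row3 -= 1·row0 → [0,1,2,1]
  row2 -= -2·row1 → [0,0,1,1]
  row3 -= -1·row1 → [0,0,2,1]
  row3 -= 2·row2 → [0,0,0,-1]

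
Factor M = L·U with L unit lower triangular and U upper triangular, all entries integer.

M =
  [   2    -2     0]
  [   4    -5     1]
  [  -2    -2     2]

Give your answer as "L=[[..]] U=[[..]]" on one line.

  R1 -= 2·R0 → [0,-1,1]
  R2 -= -1·R0 → [0,-4,2]
  R2 -= 4·R1 → [0,0,-2]

L=[[1,0,0],[2,1,0],[-1,4,1]] U=[[2,-2,0],[0,-1,1],[0,0,-2]]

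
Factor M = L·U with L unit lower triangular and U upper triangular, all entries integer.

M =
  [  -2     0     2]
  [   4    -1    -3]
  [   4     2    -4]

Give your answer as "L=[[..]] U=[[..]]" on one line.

  R1 -= -2·R0 → [0,-1,1]
  R2 -= -2·R0 → [0,2,0]
  R2 -= -2·R1 → [0,0,2]

L=[[1,0,0],[-2,1,0],[-2,-2,1]] U=[[-2,0,2],[0,-1,1],[0,0,2]]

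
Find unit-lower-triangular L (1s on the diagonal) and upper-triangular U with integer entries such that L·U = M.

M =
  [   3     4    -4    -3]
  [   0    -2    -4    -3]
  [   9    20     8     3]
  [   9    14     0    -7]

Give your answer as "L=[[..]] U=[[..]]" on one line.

L=[[1,0,0,0],[0,1,0,0],[3,-4,1,0],[3,-1,2,1]] U=[[3,4,-4,-3],[0,-2,-4,-3],[0,0,4,0],[0,0,0,-1]]

  row1 -= 0·row0 → [0,-2,-4,-3]
  row2 -= 3·row0 → [0,8,20,12]
  row3 -= 3·row0 → [0,2,12,2]
  row2 -= -4·row1 → [0,0,4,0]
  row3 -= -1·row1 → [0,0,8,-1]
  row3 -= 2·row2 → [0,0,0,-1]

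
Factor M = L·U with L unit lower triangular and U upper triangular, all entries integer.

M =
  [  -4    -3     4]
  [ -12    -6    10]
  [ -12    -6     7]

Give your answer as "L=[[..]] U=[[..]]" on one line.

  R1 -= 3·R0 → [0,3,-2]
  R2 -= 3·R0 → [0,3,-5]
  R2 -= 1·R1 → [0,0,-3]

L=[[1,0,0],[3,1,0],[3,1,1]] U=[[-4,-3,4],[0,3,-2],[0,0,-3]]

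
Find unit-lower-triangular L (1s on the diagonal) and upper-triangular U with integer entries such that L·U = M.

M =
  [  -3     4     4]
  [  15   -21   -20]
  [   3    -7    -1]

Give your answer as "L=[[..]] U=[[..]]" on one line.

  R1 -= -5·R0 → [0,-1,0]
  R2 -= -1·R0 → [0,-3,3]
  R2 -= 3·R1 → [0,0,3]

L=[[1,0,0],[-5,1,0],[-1,3,1]] U=[[-3,4,4],[0,-1,0],[0,0,3]]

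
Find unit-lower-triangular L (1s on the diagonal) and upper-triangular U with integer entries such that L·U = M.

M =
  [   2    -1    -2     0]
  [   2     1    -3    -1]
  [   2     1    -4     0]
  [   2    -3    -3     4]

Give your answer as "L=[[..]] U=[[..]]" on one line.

L=[[1,0,0,0],[1,1,0,0],[1,1,1,0],[1,-1,2,1]] U=[[2,-1,-2,0],[0,2,-1,-1],[0,0,-1,1],[0,0,0,1]]

  r1 -= 1·r0 → [0,2,-1,-1]
  r2 -= 1·r0 → [0,2,-2,0]
  r3 -= 1·r0 → [0,-2,-1,4]
  r2 -= 1·r1 → [0,0,-1,1]
  r3 -= -1·r1 → [0,0,-2,3]
  r3 -= 2·r2 → [0,0,0,1]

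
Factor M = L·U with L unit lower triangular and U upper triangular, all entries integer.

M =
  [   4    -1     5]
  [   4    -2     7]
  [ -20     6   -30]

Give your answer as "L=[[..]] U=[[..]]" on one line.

L=[[1,0,0],[1,1,0],[-5,-1,1]] U=[[4,-1,5],[0,-1,2],[0,0,-3]]

  row1 -= 1·row0 → [0,-1,2]
  row2 -= -5·row0 → [0,1,-5]
  row2 -= -1·row1 → [0,0,-3]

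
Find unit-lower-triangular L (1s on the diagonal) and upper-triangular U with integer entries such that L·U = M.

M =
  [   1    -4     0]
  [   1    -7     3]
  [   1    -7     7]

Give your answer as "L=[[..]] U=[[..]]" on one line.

L=[[1,0,0],[1,1,0],[1,1,1]] U=[[1,-4,0],[0,-3,3],[0,0,4]]

  r1 -= 1·r0 → [0,-3,3]
  r2 -= 1·r0 → [0,-3,7]
  r2 -= 1·r1 → [0,0,4]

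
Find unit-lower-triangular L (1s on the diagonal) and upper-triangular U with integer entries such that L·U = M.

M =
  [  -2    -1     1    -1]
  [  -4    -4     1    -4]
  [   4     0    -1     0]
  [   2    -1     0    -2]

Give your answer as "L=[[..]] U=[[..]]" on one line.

  row1 -= 2·row0 → [0,-2,-1,-2]
  row2 -= -2·row0 → [0,-2,1,-2]
  row3 -= -1·row0 → [0,-2,1,-3]
  row2 -= 1·row1 → [0,0,2,0]
  row3 -= 1·row1 → [0,0,2,-1]
  row3 -= 1·row2 → [0,0,0,-1]

L=[[1,0,0,0],[2,1,0,0],[-2,1,1,0],[-1,1,1,1]] U=[[-2,-1,1,-1],[0,-2,-1,-2],[0,0,2,0],[0,0,0,-1]]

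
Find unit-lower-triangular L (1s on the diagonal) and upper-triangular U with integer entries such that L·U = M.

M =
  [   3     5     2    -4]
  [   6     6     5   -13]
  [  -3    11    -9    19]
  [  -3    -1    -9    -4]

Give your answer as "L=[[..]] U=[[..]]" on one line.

L=[[1,0,0,0],[2,1,0,0],[-1,-4,1,0],[-1,-1,2,1]] U=[[3,5,2,-4],[0,-4,1,-5],[0,0,-3,-5],[0,0,0,-3]]

  R1 -= 2·R0 → [0,-4,1,-5]
  R2 -= -1·R0 → [0,16,-7,15]
  R3 -= -1·R0 → [0,4,-7,-8]
  R2 -= -4·R1 → [0,0,-3,-5]
  R3 -= -1·R1 → [0,0,-6,-13]
  R3 -= 2·R2 → [0,0,0,-3]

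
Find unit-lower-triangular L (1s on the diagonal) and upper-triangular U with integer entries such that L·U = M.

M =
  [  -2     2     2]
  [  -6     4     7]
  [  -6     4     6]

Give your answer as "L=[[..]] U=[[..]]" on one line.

L=[[1,0,0],[3,1,0],[3,1,1]] U=[[-2,2,2],[0,-2,1],[0,0,-1]]

  r1 -= 3·r0 → [0,-2,1]
  r2 -= 3·r0 → [0,-2,0]
  r2 -= 1·r1 → [0,0,-1]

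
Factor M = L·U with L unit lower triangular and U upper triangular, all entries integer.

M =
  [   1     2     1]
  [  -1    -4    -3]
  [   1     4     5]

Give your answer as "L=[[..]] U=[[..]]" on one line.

L=[[1,0,0],[-1,1,0],[1,-1,1]] U=[[1,2,1],[0,-2,-2],[0,0,2]]

  row1 -= -1·row0 → [0,-2,-2]
  row2 -= 1·row0 → [0,2,4]
  row2 -= -1·row1 → [0,0,2]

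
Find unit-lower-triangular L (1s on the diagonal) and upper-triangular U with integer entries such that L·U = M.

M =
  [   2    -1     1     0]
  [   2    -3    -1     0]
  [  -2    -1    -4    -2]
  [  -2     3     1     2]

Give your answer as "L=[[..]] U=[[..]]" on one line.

L=[[1,0,0,0],[1,1,0,0],[-1,1,1,0],[-1,-1,0,1]] U=[[2,-1,1,0],[0,-2,-2,0],[0,0,-1,-2],[0,0,0,2]]

  R1 -= 1·R0 → [0,-2,-2,0]
  R2 -= -1·R0 → [0,-2,-3,-2]
  R3 -= -1·R0 → [0,2,2,2]
  R2 -= 1·R1 → [0,0,-1,-2]
  R3 -= -1·R1 → [0,0,0,2]
  R3 -= 0·R2 → [0,0,0,2]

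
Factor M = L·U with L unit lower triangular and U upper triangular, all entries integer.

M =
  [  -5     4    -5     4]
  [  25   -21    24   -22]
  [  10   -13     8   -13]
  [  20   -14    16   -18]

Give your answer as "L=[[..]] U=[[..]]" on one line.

L=[[1,0,0,0],[-5,1,0,0],[-2,5,1,0],[-4,-2,-2,1]] U=[[-5,4,-5,4],[0,-1,-1,-2],[0,0,3,5],[0,0,0,4]]

  row1 -= -5·row0 → [0,-1,-1,-2]
  row2 -= -2·row0 → [0,-5,-2,-5]
  row3 -= -4·row0 → [0,2,-4,-2]
  row2 -= 5·row1 → [0,0,3,5]
  row3 -= -2·row1 → [0,0,-6,-6]
  row3 -= -2·row2 → [0,0,0,4]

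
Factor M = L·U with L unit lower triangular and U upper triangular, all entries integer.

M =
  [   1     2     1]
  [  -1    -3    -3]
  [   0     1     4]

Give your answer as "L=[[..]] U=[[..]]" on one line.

  row1 -= -1·row0 → [0,-1,-2]
  row2 -= 0·row0 → [0,1,4]
  row2 -= -1·row1 → [0,0,2]

L=[[1,0,0],[-1,1,0],[0,-1,1]] U=[[1,2,1],[0,-1,-2],[0,0,2]]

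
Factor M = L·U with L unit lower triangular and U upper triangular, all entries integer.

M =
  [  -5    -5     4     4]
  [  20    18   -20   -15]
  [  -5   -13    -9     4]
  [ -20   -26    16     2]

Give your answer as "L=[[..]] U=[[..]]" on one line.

  r1 -= -4·r0 → [0,-2,-4,1]
  r2 -= 1·r0 → [0,-8,-13,0]
  r3 -= 4·r0 → [0,-6,0,-14]
  r2 -= 4·r1 → [0,0,3,-4]
  r3 -= 3·r1 → [0,0,12,-17]
  r3 -= 4·r2 → [0,0,0,-1]

L=[[1,0,0,0],[-4,1,0,0],[1,4,1,0],[4,3,4,1]] U=[[-5,-5,4,4],[0,-2,-4,1],[0,0,3,-4],[0,0,0,-1]]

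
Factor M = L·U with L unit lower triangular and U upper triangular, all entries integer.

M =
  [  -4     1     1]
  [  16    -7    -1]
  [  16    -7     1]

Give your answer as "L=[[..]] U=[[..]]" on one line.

  row1 -= -4·row0 → [0,-3,3]
  row2 -= -4·row0 → [0,-3,5]
  row2 -= 1·row1 → [0,0,2]

L=[[1,0,0],[-4,1,0],[-4,1,1]] U=[[-4,1,1],[0,-3,3],[0,0,2]]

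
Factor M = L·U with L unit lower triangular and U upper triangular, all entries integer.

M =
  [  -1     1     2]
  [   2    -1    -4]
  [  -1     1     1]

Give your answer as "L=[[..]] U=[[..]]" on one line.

  r1 -= -2·r0 → [0,1,0]
  r2 -= 1·r0 → [0,0,-1]
  r2 -= 0·r1 → [0,0,-1]

L=[[1,0,0],[-2,1,0],[1,0,1]] U=[[-1,1,2],[0,1,0],[0,0,-1]]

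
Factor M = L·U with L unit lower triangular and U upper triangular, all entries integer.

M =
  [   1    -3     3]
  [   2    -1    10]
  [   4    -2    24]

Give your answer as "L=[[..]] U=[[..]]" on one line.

L=[[1,0,0],[2,1,0],[4,2,1]] U=[[1,-3,3],[0,5,4],[0,0,4]]

  row1 -= 2·row0 → [0,5,4]
  row2 -= 4·row0 → [0,10,12]
  row2 -= 2·row1 → [0,0,4]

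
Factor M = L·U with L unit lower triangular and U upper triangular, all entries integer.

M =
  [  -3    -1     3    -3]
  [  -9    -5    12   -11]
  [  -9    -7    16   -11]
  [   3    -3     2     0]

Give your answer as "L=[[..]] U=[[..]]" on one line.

  r1 -= 3·r0 → [0,-2,3,-2]
  r2 -= 3·r0 → [0,-4,7,-2]
  r3 -= -1·r0 → [0,-4,5,-3]
  r2 -= 2·r1 → [0,0,1,2]
  r3 -= 2·r1 → [0,0,-1,1]
  r3 -= -1·r2 → [0,0,0,3]

L=[[1,0,0,0],[3,1,0,0],[3,2,1,0],[-1,2,-1,1]] U=[[-3,-1,3,-3],[0,-2,3,-2],[0,0,1,2],[0,0,0,3]]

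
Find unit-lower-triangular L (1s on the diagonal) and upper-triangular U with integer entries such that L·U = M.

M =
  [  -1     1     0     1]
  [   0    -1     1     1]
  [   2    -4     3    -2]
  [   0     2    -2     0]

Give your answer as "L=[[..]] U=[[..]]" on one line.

L=[[1,0,0,0],[0,1,0,0],[-2,2,1,0],[0,-2,0,1]] U=[[-1,1,0,1],[0,-1,1,1],[0,0,1,-2],[0,0,0,2]]

  R1 -= 0·R0 → [0,-1,1,1]
  R2 -= -2·R0 → [0,-2,3,0]
  R3 -= 0·R0 → [0,2,-2,0]
  R2 -= 2·R1 → [0,0,1,-2]
  R3 -= -2·R1 → [0,0,0,2]
  R3 -= 0·R2 → [0,0,0,2]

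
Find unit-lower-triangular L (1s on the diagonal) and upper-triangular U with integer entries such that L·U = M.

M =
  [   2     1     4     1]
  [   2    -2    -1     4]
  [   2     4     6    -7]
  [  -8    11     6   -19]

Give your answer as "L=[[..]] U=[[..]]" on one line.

  r1 -= 1·r0 → [0,-3,-5,3]
  r2 -= 1·r0 → [0,3,2,-8]
  r3 -= -4·r0 → [0,15,22,-15]
  r2 -= -1·r1 → [0,0,-3,-5]
  r3 -= -5·r1 → [0,0,-3,0]
  r3 -= 1·r2 → [0,0,0,5]

L=[[1,0,0,0],[1,1,0,0],[1,-1,1,0],[-4,-5,1,1]] U=[[2,1,4,1],[0,-3,-5,3],[0,0,-3,-5],[0,0,0,5]]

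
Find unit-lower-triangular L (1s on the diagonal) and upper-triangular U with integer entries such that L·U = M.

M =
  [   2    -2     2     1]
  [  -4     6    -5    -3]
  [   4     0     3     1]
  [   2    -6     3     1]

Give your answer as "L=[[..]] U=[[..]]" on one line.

L=[[1,0,0,0],[-2,1,0,0],[2,2,1,0],[1,-2,-1,1]] U=[[2,-2,2,1],[0,2,-1,-1],[0,0,1,1],[0,0,0,-1]]

  r1 -= -2·r0 → [0,2,-1,-1]
  r2 -= 2·r0 → [0,4,-1,-1]
  r3 -= 1·r0 → [0,-4,1,0]
  r2 -= 2·r1 → [0,0,1,1]
  r3 -= -2·r1 → [0,0,-1,-2]
  r3 -= -1·r2 → [0,0,0,-1]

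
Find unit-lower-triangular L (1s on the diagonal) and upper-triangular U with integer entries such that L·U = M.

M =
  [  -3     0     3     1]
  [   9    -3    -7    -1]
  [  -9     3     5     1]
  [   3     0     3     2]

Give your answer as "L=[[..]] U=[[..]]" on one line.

L=[[1,0,0,0],[-3,1,0,0],[3,-1,1,0],[-1,0,-3,1]] U=[[-3,0,3,1],[0,-3,2,2],[0,0,-2,0],[0,0,0,3]]

  R1 -= -3·R0 → [0,-3,2,2]
  R2 -= 3·R0 → [0,3,-4,-2]
  R3 -= -1·R0 → [0,0,6,3]
  R2 -= -1·R1 → [0,0,-2,0]
  R3 -= 0·R1 → [0,0,6,3]
  R3 -= -3·R2 → [0,0,0,3]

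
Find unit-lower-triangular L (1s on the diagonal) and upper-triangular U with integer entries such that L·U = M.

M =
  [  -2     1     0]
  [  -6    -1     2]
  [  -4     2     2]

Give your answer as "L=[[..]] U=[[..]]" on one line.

L=[[1,0,0],[3,1,0],[2,0,1]] U=[[-2,1,0],[0,-4,2],[0,0,2]]

  R1 -= 3·R0 → [0,-4,2]
  R2 -= 2·R0 → [0,0,2]
  R2 -= 0·R1 → [0,0,2]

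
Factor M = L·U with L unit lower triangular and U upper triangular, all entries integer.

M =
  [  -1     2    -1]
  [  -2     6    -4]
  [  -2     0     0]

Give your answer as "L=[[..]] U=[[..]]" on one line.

L=[[1,0,0],[2,1,0],[2,-2,1]] U=[[-1,2,-1],[0,2,-2],[0,0,-2]]

  row1 -= 2·row0 → [0,2,-2]
  row2 -= 2·row0 → [0,-4,2]
  row2 -= -2·row1 → [0,0,-2]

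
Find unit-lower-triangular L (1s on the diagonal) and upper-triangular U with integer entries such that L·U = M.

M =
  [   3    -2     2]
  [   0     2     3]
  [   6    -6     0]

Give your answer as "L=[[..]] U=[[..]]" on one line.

L=[[1,0,0],[0,1,0],[2,-1,1]] U=[[3,-2,2],[0,2,3],[0,0,-1]]

  row1 -= 0·row0 → [0,2,3]
  row2 -= 2·row0 → [0,-2,-4]
  row2 -= -1·row1 → [0,0,-1]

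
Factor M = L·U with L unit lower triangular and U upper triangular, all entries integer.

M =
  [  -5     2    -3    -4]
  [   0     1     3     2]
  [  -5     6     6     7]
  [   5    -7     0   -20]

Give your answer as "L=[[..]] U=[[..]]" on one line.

  r1 -= 0·r0 → [0,1,3,2]
  r2 -= 1·r0 → [0,4,9,11]
  r3 -= -1·r0 → [0,-5,-3,-24]
  r2 -= 4·r1 → [0,0,-3,3]
  r3 -= -5·r1 → [0,0,12,-14]
  r3 -= -4·r2 → [0,0,0,-2]

L=[[1,0,0,0],[0,1,0,0],[1,4,1,0],[-1,-5,-4,1]] U=[[-5,2,-3,-4],[0,1,3,2],[0,0,-3,3],[0,0,0,-2]]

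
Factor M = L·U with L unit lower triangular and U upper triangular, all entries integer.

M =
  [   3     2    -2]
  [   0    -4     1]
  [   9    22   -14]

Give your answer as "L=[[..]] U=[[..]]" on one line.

L=[[1,0,0],[0,1,0],[3,-4,1]] U=[[3,2,-2],[0,-4,1],[0,0,-4]]

  r1 -= 0·r0 → [0,-4,1]
  r2 -= 3·r0 → [0,16,-8]
  r2 -= -4·r1 → [0,0,-4]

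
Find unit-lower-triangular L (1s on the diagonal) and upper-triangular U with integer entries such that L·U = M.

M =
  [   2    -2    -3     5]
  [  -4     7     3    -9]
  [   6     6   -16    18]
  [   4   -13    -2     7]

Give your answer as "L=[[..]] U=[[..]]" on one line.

L=[[1,0,0,0],[-2,1,0,0],[3,4,1,0],[2,-3,-1,1]] U=[[2,-2,-3,5],[0,3,-3,1],[0,0,5,-1],[0,0,0,-1]]

  row1 -= -2·row0 → [0,3,-3,1]
  row2 -= 3·row0 → [0,12,-7,3]
  row3 -= 2·row0 → [0,-9,4,-3]
  row2 -= 4·row1 → [0,0,5,-1]
  row3 -= -3·row1 → [0,0,-5,0]
  row3 -= -1·row2 → [0,0,0,-1]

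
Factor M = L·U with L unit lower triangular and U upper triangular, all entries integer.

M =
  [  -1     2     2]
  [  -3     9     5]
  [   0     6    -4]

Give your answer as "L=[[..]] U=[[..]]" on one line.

L=[[1,0,0],[3,1,0],[0,2,1]] U=[[-1,2,2],[0,3,-1],[0,0,-2]]

  row1 -= 3·row0 → [0,3,-1]
  row2 -= 0·row0 → [0,6,-4]
  row2 -= 2·row1 → [0,0,-2]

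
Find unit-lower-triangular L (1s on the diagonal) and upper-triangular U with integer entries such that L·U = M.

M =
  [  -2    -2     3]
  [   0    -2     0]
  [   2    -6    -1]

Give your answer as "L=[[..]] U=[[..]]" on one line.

  R1 -= 0·R0 → [0,-2,0]
  R2 -= -1·R0 → [0,-8,2]
  R2 -= 4·R1 → [0,0,2]

L=[[1,0,0],[0,1,0],[-1,4,1]] U=[[-2,-2,3],[0,-2,0],[0,0,2]]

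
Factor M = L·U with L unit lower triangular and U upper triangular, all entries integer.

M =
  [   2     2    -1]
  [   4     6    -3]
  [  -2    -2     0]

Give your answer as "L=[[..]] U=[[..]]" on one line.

L=[[1,0,0],[2,1,0],[-1,0,1]] U=[[2,2,-1],[0,2,-1],[0,0,-1]]

  row1 -= 2·row0 → [0,2,-1]
  row2 -= -1·row0 → [0,0,-1]
  row2 -= 0·row1 → [0,0,-1]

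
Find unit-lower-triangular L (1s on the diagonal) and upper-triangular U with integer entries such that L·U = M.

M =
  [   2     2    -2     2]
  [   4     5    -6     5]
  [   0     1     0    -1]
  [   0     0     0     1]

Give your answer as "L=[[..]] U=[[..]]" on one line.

  r1 -= 2·r0 → [0,1,-2,1]
  r2 -= 0·r0 → [0,1,0,-1]
  r3 -= 0·r0 → [0,0,0,1]
  r2 -= 1·r1 → [0,0,2,-2]
  r3 -= 0·r1 → [0,0,0,1]
  r3 -= 0·r2 → [0,0,0,1]

L=[[1,0,0,0],[2,1,0,0],[0,1,1,0],[0,0,0,1]] U=[[2,2,-2,2],[0,1,-2,1],[0,0,2,-2],[0,0,0,1]]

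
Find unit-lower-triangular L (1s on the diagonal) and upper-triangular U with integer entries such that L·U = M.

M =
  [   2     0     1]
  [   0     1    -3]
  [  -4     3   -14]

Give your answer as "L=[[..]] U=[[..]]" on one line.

  R1 -= 0·R0 → [0,1,-3]
  R2 -= -2·R0 → [0,3,-12]
  R2 -= 3·R1 → [0,0,-3]

L=[[1,0,0],[0,1,0],[-2,3,1]] U=[[2,0,1],[0,1,-3],[0,0,-3]]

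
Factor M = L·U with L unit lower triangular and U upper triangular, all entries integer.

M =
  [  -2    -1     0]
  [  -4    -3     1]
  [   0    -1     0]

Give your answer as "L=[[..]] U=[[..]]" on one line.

L=[[1,0,0],[2,1,0],[0,1,1]] U=[[-2,-1,0],[0,-1,1],[0,0,-1]]

  r1 -= 2·r0 → [0,-1,1]
  r2 -= 0·r0 → [0,-1,0]
  r2 -= 1·r1 → [0,0,-1]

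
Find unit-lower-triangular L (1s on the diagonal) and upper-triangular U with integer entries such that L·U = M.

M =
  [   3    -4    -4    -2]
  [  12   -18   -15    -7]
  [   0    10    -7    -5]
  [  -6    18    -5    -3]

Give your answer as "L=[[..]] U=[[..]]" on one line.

L=[[1,0,0,0],[4,1,0,0],[0,-5,1,0],[-2,-5,4,1]] U=[[3,-4,-4,-2],[0,-2,1,1],[0,0,-2,0],[0,0,0,-2]]

  R1 -= 4·R0 → [0,-2,1,1]
  R2 -= 0·R0 → [0,10,-7,-5]
  R3 -= -2·R0 → [0,10,-13,-7]
  R2 -= -5·R1 → [0,0,-2,0]
  R3 -= -5·R1 → [0,0,-8,-2]
  R3 -= 4·R2 → [0,0,0,-2]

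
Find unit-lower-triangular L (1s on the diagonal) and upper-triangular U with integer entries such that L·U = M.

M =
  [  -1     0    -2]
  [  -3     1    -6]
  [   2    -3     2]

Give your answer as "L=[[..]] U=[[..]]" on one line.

  r1 -= 3·r0 → [0,1,0]
  r2 -= -2·r0 → [0,-3,-2]
  r2 -= -3·r1 → [0,0,-2]

L=[[1,0,0],[3,1,0],[-2,-3,1]] U=[[-1,0,-2],[0,1,0],[0,0,-2]]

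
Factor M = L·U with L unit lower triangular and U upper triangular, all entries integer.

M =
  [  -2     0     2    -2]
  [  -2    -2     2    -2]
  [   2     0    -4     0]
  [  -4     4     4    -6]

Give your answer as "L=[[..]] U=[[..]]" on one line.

L=[[1,0,0,0],[1,1,0,0],[-1,0,1,0],[2,-2,0,1]] U=[[-2,0,2,-2],[0,-2,0,0],[0,0,-2,-2],[0,0,0,-2]]

  row1 -= 1·row0 → [0,-2,0,0]
  row2 -= -1·row0 → [0,0,-2,-2]
  row3 -= 2·row0 → [0,4,0,-2]
  row2 -= 0·row1 → [0,0,-2,-2]
  row3 -= -2·row1 → [0,0,0,-2]
  row3 -= 0·row2 → [0,0,0,-2]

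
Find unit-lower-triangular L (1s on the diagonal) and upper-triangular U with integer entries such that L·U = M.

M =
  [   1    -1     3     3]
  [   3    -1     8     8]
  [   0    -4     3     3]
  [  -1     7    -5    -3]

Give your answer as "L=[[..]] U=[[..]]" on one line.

L=[[1,0,0,0],[3,1,0,0],[0,-2,1,0],[-1,3,1,1]] U=[[1,-1,3,3],[0,2,-1,-1],[0,0,1,1],[0,0,0,2]]

  row1 -= 3·row0 → [0,2,-1,-1]
  row2 -= 0·row0 → [0,-4,3,3]
  row3 -= -1·row0 → [0,6,-2,0]
  row2 -= -2·row1 → [0,0,1,1]
  row3 -= 3·row1 → [0,0,1,3]
  row3 -= 1·row2 → [0,0,0,2]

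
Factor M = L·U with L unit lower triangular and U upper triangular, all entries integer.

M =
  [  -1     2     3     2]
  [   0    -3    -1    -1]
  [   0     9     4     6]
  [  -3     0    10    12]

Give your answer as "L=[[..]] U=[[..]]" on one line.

L=[[1,0,0,0],[0,1,0,0],[0,-3,1,0],[3,2,3,1]] U=[[-1,2,3,2],[0,-3,-1,-1],[0,0,1,3],[0,0,0,-1]]

  R1 -= 0·R0 → [0,-3,-1,-1]
  R2 -= 0·R0 → [0,9,4,6]
  R3 -= 3·R0 → [0,-6,1,6]
  R2 -= -3·R1 → [0,0,1,3]
  R3 -= 2·R1 → [0,0,3,8]
  R3 -= 3·R2 → [0,0,0,-1]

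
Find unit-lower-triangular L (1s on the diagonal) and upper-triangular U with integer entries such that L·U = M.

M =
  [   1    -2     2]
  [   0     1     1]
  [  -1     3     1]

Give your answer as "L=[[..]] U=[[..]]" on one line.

L=[[1,0,0],[0,1,0],[-1,1,1]] U=[[1,-2,2],[0,1,1],[0,0,2]]

  r1 -= 0·r0 → [0,1,1]
  r2 -= -1·r0 → [0,1,3]
  r2 -= 1·r1 → [0,0,2]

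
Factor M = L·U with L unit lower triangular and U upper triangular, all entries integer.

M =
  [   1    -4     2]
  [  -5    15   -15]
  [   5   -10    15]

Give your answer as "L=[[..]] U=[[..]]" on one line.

  r1 -= -5·r0 → [0,-5,-5]
  r2 -= 5·r0 → [0,10,5]
  r2 -= -2·r1 → [0,0,-5]

L=[[1,0,0],[-5,1,0],[5,-2,1]] U=[[1,-4,2],[0,-5,-5],[0,0,-5]]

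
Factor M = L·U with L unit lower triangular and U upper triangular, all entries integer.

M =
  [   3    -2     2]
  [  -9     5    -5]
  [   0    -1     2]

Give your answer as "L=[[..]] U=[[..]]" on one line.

L=[[1,0,0],[-3,1,0],[0,1,1]] U=[[3,-2,2],[0,-1,1],[0,0,1]]

  r1 -= -3·r0 → [0,-1,1]
  r2 -= 0·r0 → [0,-1,2]
  r2 -= 1·r1 → [0,0,1]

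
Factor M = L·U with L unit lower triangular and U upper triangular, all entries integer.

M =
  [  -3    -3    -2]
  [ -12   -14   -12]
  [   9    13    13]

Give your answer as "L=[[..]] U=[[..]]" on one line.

  R1 -= 4·R0 → [0,-2,-4]
  R2 -= -3·R0 → [0,4,7]
  R2 -= -2·R1 → [0,0,-1]

L=[[1,0,0],[4,1,0],[-3,-2,1]] U=[[-3,-3,-2],[0,-2,-4],[0,0,-1]]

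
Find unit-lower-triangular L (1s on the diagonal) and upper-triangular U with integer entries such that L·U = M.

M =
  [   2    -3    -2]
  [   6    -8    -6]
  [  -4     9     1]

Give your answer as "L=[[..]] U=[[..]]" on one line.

  row1 -= 3·row0 → [0,1,0]
  row2 -= -2·row0 → [0,3,-3]
  row2 -= 3·row1 → [0,0,-3]

L=[[1,0,0],[3,1,0],[-2,3,1]] U=[[2,-3,-2],[0,1,0],[0,0,-3]]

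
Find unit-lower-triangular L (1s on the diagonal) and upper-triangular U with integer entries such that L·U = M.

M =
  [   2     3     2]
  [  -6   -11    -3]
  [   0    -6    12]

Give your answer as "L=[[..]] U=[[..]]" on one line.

L=[[1,0,0],[-3,1,0],[0,3,1]] U=[[2,3,2],[0,-2,3],[0,0,3]]

  row1 -= -3·row0 → [0,-2,3]
  row2 -= 0·row0 → [0,-6,12]
  row2 -= 3·row1 → [0,0,3]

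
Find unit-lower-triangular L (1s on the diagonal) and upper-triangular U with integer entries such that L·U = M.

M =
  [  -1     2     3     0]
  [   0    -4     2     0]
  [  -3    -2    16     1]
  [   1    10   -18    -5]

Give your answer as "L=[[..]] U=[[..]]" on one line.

L=[[1,0,0,0],[0,1,0,0],[3,2,1,0],[-1,-3,-3,1]] U=[[-1,2,3,0],[0,-4,2,0],[0,0,3,1],[0,0,0,-2]]

  R1 -= 0·R0 → [0,-4,2,0]
  R2 -= 3·R0 → [0,-8,7,1]
  R3 -= -1·R0 → [0,12,-15,-5]
  R2 -= 2·R1 → [0,0,3,1]
  R3 -= -3·R1 → [0,0,-9,-5]
  R3 -= -3·R2 → [0,0,0,-2]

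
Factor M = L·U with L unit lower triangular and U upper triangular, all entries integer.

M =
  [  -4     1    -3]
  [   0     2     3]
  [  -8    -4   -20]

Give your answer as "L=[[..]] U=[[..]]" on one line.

  R1 -= 0·R0 → [0,2,3]
  R2 -= 2·R0 → [0,-6,-14]
  R2 -= -3·R1 → [0,0,-5]

L=[[1,0,0],[0,1,0],[2,-3,1]] U=[[-4,1,-3],[0,2,3],[0,0,-5]]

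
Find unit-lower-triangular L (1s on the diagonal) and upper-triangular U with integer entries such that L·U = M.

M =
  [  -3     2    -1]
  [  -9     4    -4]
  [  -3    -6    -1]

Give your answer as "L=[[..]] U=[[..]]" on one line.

  row1 -= 3·row0 → [0,-2,-1]
  row2 -= 1·row0 → [0,-8,0]
  row2 -= 4·row1 → [0,0,4]

L=[[1,0,0],[3,1,0],[1,4,1]] U=[[-3,2,-1],[0,-2,-1],[0,0,4]]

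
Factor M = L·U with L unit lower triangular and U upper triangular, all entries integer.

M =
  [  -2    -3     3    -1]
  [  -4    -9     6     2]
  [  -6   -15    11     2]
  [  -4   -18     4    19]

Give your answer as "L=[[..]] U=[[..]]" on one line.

  R1 -= 2·R0 → [0,-3,0,4]
  R2 -= 3·R0 → [0,-6,2,5]
  R3 -= 2·R0 → [0,-12,-2,21]
  R2 -= 2·R1 → [0,0,2,-3]
  R3 -= 4·R1 → [0,0,-2,5]
  R3 -= -1·R2 → [0,0,0,2]

L=[[1,0,0,0],[2,1,0,0],[3,2,1,0],[2,4,-1,1]] U=[[-2,-3,3,-1],[0,-3,0,4],[0,0,2,-3],[0,0,0,2]]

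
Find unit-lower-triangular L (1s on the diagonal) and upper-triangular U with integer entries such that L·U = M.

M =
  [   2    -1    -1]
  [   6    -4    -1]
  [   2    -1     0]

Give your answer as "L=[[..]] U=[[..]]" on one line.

  R1 -= 3·R0 → [0,-1,2]
  R2 -= 1·R0 → [0,0,1]
  R2 -= 0·R1 → [0,0,1]

L=[[1,0,0],[3,1,0],[1,0,1]] U=[[2,-1,-1],[0,-1,2],[0,0,1]]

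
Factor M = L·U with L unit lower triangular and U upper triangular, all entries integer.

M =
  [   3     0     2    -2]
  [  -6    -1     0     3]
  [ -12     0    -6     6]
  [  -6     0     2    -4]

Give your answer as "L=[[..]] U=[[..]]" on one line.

  R1 -= -2·R0 → [0,-1,4,-1]
  R2 -= -4·R0 → [0,0,2,-2]
  R3 -= -2·R0 → [0,0,6,-8]
  R2 -= 0·R1 → [0,0,2,-2]
  R3 -= 0·R1 → [0,0,6,-8]
  R3 -= 3·R2 → [0,0,0,-2]

L=[[1,0,0,0],[-2,1,0,0],[-4,0,1,0],[-2,0,3,1]] U=[[3,0,2,-2],[0,-1,4,-1],[0,0,2,-2],[0,0,0,-2]]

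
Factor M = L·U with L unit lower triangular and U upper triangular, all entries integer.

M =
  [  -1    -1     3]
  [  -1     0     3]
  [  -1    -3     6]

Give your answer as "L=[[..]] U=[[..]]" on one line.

L=[[1,0,0],[1,1,0],[1,-2,1]] U=[[-1,-1,3],[0,1,0],[0,0,3]]

  row1 -= 1·row0 → [0,1,0]
  row2 -= 1·row0 → [0,-2,3]
  row2 -= -2·row1 → [0,0,3]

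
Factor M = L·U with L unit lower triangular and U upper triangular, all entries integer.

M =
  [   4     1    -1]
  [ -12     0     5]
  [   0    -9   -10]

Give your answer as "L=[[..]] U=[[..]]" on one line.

L=[[1,0,0],[-3,1,0],[0,-3,1]] U=[[4,1,-1],[0,3,2],[0,0,-4]]

  r1 -= -3·r0 → [0,3,2]
  r2 -= 0·r0 → [0,-9,-10]
  r2 -= -3·r1 → [0,0,-4]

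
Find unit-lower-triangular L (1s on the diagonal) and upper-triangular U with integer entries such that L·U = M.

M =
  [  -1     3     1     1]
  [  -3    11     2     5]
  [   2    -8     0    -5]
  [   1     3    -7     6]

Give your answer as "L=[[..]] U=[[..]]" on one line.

  r1 -= 3·r0 → [0,2,-1,2]
  r2 -= -2·r0 → [0,-2,2,-3]
  r3 -= -1·r0 → [0,6,-6,7]
  r2 -= -1·r1 → [0,0,1,-1]
  r3 -= 3·r1 → [0,0,-3,1]
  r3 -= -3·r2 → [0,0,0,-2]

L=[[1,0,0,0],[3,1,0,0],[-2,-1,1,0],[-1,3,-3,1]] U=[[-1,3,1,1],[0,2,-1,2],[0,0,1,-1],[0,0,0,-2]]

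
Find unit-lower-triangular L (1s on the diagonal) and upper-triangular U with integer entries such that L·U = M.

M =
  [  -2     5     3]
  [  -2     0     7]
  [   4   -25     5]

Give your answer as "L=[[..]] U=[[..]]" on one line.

L=[[1,0,0],[1,1,0],[-2,3,1]] U=[[-2,5,3],[0,-5,4],[0,0,-1]]

  row1 -= 1·row0 → [0,-5,4]
  row2 -= -2·row0 → [0,-15,11]
  row2 -= 3·row1 → [0,0,-1]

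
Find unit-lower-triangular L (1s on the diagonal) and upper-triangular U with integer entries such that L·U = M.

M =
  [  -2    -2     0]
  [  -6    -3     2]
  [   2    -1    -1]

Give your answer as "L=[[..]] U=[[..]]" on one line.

L=[[1,0,0],[3,1,0],[-1,-1,1]] U=[[-2,-2,0],[0,3,2],[0,0,1]]

  r1 -= 3·r0 → [0,3,2]
  r2 -= -1·r0 → [0,-3,-1]
  r2 -= -1·r1 → [0,0,1]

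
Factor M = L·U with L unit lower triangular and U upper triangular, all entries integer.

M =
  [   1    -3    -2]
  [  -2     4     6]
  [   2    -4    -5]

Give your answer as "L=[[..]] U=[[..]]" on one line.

L=[[1,0,0],[-2,1,0],[2,-1,1]] U=[[1,-3,-2],[0,-2,2],[0,0,1]]

  R1 -= -2·R0 → [0,-2,2]
  R2 -= 2·R0 → [0,2,-1]
  R2 -= -1·R1 → [0,0,1]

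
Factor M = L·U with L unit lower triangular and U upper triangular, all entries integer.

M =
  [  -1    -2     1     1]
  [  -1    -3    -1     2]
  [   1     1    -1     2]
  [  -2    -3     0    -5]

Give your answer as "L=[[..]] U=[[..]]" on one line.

L=[[1,0,0,0],[1,1,0,0],[-1,1,1,0],[2,-1,-2,1]] U=[[-1,-2,1,1],[0,-1,-2,1],[0,0,2,2],[0,0,0,-2]]

  r1 -= 1·r0 → [0,-1,-2,1]
  r2 -= -1·r0 → [0,-1,0,3]
  r3 -= 2·r0 → [0,1,-2,-7]
  r2 -= 1·r1 → [0,0,2,2]
  r3 -= -1·r1 → [0,0,-4,-6]
  r3 -= -2·r2 → [0,0,0,-2]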